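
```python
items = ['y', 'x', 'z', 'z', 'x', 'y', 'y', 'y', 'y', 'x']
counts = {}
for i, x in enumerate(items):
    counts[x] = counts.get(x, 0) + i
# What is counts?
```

Initial: counts = {}, items = ['y', 'x', 'z', 'z', 'x', 'y', 'y', 'y', 'y', 'x']
i=0, x='y': counts = {'y': 0}
i=1, x='x': counts = {'y': 0, 'x': 1}
i=2, x='z': counts = {'y': 0, 'x': 1, 'z': 2}
i=3, x='z': counts = {'y': 0, 'x': 1, 'z': 5}
i=4, x='x': counts = {'y': 0, 'x': 5, 'z': 5}
i=5, x='y': counts = {'y': 5, 'x': 5, 'z': 5}
i=6, x='y': counts = {'y': 11, 'x': 5, 'z': 5}
i=7, x='y': counts = {'y': 18, 'x': 5, 'z': 5}
i=8, x='y': counts = {'y': 26, 'x': 5, 'z': 5}
i=9, x='x': counts = {'y': 26, 'x': 14, 'z': 5}

{'y': 26, 'x': 14, 'z': 5}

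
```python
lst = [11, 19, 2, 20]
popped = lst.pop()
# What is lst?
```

[11, 19, 2]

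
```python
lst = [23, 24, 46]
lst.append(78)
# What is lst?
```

[23, 24, 46, 78]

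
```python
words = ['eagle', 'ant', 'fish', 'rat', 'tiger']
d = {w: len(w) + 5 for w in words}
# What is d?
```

{'eagle': 10, 'ant': 8, 'fish': 9, 'rat': 8, 'tiger': 10}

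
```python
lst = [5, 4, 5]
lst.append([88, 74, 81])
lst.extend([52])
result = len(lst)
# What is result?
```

After line 1: lst = [5, 4, 5]
After line 2 (append adds [88, 74, 81] as single element): lst = [5, 4, 5, [88, 74, 81]]
After line 3 (extend unpacks [52], adds 52): lst = [5, 4, 5, [88, 74, 81], 52]
After line 4: result = len(lst) = 5

5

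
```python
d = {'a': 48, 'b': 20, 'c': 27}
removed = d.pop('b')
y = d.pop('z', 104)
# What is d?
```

After line 1: d = {'a': 48, 'b': 20, 'c': 27}
After line 2 (pop 'b' returns 20): d = {'a': 48, 'c': 27}, removed = 20
After line 3 (pop 'z' missing, returns default 104): d = {'a': 48, 'c': 27}, y = 104

{'a': 48, 'c': 27}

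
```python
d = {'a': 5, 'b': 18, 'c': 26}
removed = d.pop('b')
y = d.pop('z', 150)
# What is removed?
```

After line 1: d = {'a': 5, 'b': 18, 'c': 26}
After line 2 (pop 'b' returns 18): d = {'a': 5, 'c': 26}, removed = 18
After line 3 (pop 'z' missing, returns default 150): d = {'a': 5, 'c': 26}, y = 150

18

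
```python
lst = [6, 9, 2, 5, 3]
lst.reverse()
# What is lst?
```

[3, 5, 2, 9, 6]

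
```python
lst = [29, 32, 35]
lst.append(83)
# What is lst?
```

[29, 32, 35, 83]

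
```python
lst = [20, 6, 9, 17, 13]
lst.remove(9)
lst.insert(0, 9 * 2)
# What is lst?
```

After line 1: lst = [20, 6, 9, 17, 13]
After line 2 (remove first 9): lst = [20, 6, 17, 13]
After line 3 (insert 18 at index 0): lst = [18, 20, 6, 17, 13]

[18, 20, 6, 17, 13]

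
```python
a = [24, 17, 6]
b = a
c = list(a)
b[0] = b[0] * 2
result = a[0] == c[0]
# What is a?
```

After line 1: a = [24, 17, 6]
After line 2 (b = a, alias): a = [24, 17, 6], b = [24, 17, 6]
After line 3 (c = list(a) is a copy, new object): c = [24, 17, 6]
After line 4 (b[0] = 24 * 2 = 48; mutates shared a/b): a = b = [48, 17, 6], c = [24, 17, 6]
After line 5 (a[0] = 48, c[0] = 24; result = False)

[48, 17, 6]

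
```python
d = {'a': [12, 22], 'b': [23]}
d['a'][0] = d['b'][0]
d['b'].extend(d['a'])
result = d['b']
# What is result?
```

After line 1: d = {'a': [12, 22], 'b': [23]}
After line 2 (a[0] = b[0] = 23): d = {'a': [23, 22], 'b': [23]}
After line 3 (b.extend(a) appends [23, 22]): d = {'a': [23, 22], 'b': [23, 23, 22]}
After line 4: result = d['b'] = [23, 23, 22]

[23, 23, 22]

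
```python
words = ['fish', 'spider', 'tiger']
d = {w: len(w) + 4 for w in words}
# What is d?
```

{'fish': 8, 'spider': 10, 'tiger': 9}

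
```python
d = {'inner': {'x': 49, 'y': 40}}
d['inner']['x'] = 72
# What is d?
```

After line 1: d = {'inner': {'x': 49, 'y': 40}}
After line 2 (inner x overwritten): d = {'inner': {'x': 72, 'y': 40}}

{'inner': {'x': 72, 'y': 40}}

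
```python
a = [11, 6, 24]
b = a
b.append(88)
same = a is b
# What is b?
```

After line 1: a = [11, 6, 24]
After line 2 (b = a is an alias, same object): a = [11, 6, 24], b = [11, 6, 24]
After line 3 (b.append mutates the shared list): a = [11, 6, 24, 88], b = [11, 6, 24, 88]
After line 4 (same = a is b; same object -> True): same = True

[11, 6, 24, 88]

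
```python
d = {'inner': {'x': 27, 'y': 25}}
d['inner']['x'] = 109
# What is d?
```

After line 1: d = {'inner': {'x': 27, 'y': 25}}
After line 2 (inner x overwritten): d = {'inner': {'x': 109, 'y': 25}}

{'inner': {'x': 109, 'y': 25}}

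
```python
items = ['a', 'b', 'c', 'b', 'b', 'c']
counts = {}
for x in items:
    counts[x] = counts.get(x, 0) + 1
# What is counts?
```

Initial: counts = {}, items = ['a', 'b', 'c', 'b', 'b', 'c']
See 'a': counts = {'a': 1}
See 'b': counts = {'a': 1, 'b': 1}
See 'c': counts = {'a': 1, 'b': 1, 'c': 1}
See 'b': counts = {'a': 1, 'b': 2, 'c': 1}
See 'b': counts = {'a': 1, 'b': 3, 'c': 1}
See 'c': counts = {'a': 1, 'b': 3, 'c': 2}

{'a': 1, 'b': 3, 'c': 2}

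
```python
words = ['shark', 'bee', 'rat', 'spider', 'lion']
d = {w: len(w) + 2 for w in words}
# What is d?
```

{'shark': 7, 'bee': 5, 'rat': 5, 'spider': 8, 'lion': 6}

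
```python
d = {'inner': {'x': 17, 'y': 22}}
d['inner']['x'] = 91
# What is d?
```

After line 1: d = {'inner': {'x': 17, 'y': 22}}
After line 2 (inner x overwritten): d = {'inner': {'x': 91, 'y': 22}}

{'inner': {'x': 91, 'y': 22}}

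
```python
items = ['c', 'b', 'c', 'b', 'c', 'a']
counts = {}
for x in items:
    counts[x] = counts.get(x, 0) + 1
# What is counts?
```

Initial: counts = {}, items = ['c', 'b', 'c', 'b', 'c', 'a']
See 'c': counts = {'c': 1}
See 'b': counts = {'c': 1, 'b': 1}
See 'c': counts = {'c': 2, 'b': 1}
See 'b': counts = {'c': 2, 'b': 2}
See 'c': counts = {'c': 3, 'b': 2}
See 'a': counts = {'c': 3, 'b': 2, 'a': 1}

{'c': 3, 'b': 2, 'a': 1}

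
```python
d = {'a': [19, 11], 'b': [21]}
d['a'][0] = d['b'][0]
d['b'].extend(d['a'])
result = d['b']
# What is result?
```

After line 1: d = {'a': [19, 11], 'b': [21]}
After line 2 (a[0] = b[0] = 21): d = {'a': [21, 11], 'b': [21]}
After line 3 (b.extend(a) appends [21, 11]): d = {'a': [21, 11], 'b': [21, 21, 11]}
After line 4: result = d['b'] = [21, 21, 11]

[21, 21, 11]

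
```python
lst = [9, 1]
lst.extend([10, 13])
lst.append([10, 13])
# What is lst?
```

After line 1: lst = [9, 1]
After line 2 (extend unpacks [10, 13]): lst = [9, 1, 10, 13]
After line 3 (append adds [10, 13] as single element): lst = [9, 1, 10, 13, [10, 13]]

[9, 1, 10, 13, [10, 13]]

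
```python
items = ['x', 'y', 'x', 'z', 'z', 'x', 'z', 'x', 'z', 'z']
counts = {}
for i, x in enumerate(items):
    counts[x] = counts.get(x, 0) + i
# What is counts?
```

Initial: counts = {}, items = ['x', 'y', 'x', 'z', 'z', 'x', 'z', 'x', 'z', 'z']
i=0, x='x': counts = {'x': 0}
i=1, x='y': counts = {'x': 0, 'y': 1}
i=2, x='x': counts = {'x': 2, 'y': 1}
i=3, x='z': counts = {'x': 2, 'y': 1, 'z': 3}
i=4, x='z': counts = {'x': 2, 'y': 1, 'z': 7}
i=5, x='x': counts = {'x': 7, 'y': 1, 'z': 7}
i=6, x='z': counts = {'x': 7, 'y': 1, 'z': 13}
i=7, x='x': counts = {'x': 14, 'y': 1, 'z': 13}
i=8, x='z': counts = {'x': 14, 'y': 1, 'z': 21}
i=9, x='z': counts = {'x': 14, 'y': 1, 'z': 30}

{'x': 14, 'y': 1, 'z': 30}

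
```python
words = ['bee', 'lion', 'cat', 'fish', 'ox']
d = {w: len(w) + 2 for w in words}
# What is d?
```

{'bee': 5, 'lion': 6, 'cat': 5, 'fish': 6, 'ox': 4}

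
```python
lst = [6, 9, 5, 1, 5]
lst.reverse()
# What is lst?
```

[5, 1, 5, 9, 6]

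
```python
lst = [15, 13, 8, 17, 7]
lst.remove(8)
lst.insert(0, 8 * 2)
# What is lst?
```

After line 1: lst = [15, 13, 8, 17, 7]
After line 2 (remove first 8): lst = [15, 13, 17, 7]
After line 3 (insert 16 at index 0): lst = [16, 15, 13, 17, 7]

[16, 15, 13, 17, 7]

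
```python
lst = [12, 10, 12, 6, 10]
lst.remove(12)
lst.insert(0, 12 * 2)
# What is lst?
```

After line 1: lst = [12, 10, 12, 6, 10]
After line 2 (remove first 12): lst = [10, 12, 6, 10]
After line 3 (insert 24 at index 0): lst = [24, 10, 12, 6, 10]

[24, 10, 12, 6, 10]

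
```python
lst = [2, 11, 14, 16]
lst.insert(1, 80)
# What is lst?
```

[2, 80, 11, 14, 16]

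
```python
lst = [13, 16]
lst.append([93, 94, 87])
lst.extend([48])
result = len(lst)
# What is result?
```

After line 1: lst = [13, 16]
After line 2 (append adds [93, 94, 87] as single element): lst = [13, 16, [93, 94, 87]]
After line 3 (extend unpacks [48], adds 48): lst = [13, 16, [93, 94, 87], 48]
After line 4: result = len(lst) = 4

4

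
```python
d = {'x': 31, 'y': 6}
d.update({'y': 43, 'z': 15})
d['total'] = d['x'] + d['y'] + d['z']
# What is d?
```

After line 1: d = {'x': 31, 'y': 6}
After line 2 (y overwritten, z added): d = {'x': 31, 'y': 43, 'z': 15}
After line 3 (total = 31 + 43 + 15 = 89): d = {'x': 31, 'y': 43, 'z': 15, 'total': 89}

{'x': 31, 'y': 43, 'z': 15, 'total': 89}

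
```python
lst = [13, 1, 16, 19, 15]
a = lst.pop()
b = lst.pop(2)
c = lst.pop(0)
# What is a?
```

After line 1: lst = [13, 1, 16, 19, 15]
After line 2 (pop() -> a = 15): lst = [13, 1, 16, 19]
After line 3 (pop(2) -> b = 16): lst = [13, 1, 19]
After line 4 (pop(0) -> c = 13): lst = [1, 19]

15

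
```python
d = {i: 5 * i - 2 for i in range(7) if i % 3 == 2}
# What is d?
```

{2: 8, 5: 23}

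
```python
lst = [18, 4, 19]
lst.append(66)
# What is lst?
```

[18, 4, 19, 66]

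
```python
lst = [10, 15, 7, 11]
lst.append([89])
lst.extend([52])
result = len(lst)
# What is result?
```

After line 1: lst = [10, 15, 7, 11]
After line 2 (append adds [89] as single element): lst = [10, 15, 7, 11, [89]]
After line 3 (extend unpacks [52], adds 52): lst = [10, 15, 7, 11, [89], 52]
After line 4: result = len(lst) = 6

6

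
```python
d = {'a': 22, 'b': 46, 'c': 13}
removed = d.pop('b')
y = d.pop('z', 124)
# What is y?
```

After line 1: d = {'a': 22, 'b': 46, 'c': 13}
After line 2 (pop 'b' returns 46): d = {'a': 22, 'c': 13}, removed = 46
After line 3 (pop 'z' missing, returns default 124): d = {'a': 22, 'c': 13}, y = 124

124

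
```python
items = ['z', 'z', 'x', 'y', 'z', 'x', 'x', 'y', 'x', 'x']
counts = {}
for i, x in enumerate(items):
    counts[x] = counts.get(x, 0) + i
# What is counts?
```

Initial: counts = {}, items = ['z', 'z', 'x', 'y', 'z', 'x', 'x', 'y', 'x', 'x']
i=0, x='z': counts = {'z': 0}
i=1, x='z': counts = {'z': 1}
i=2, x='x': counts = {'z': 1, 'x': 2}
i=3, x='y': counts = {'z': 1, 'x': 2, 'y': 3}
i=4, x='z': counts = {'z': 5, 'x': 2, 'y': 3}
i=5, x='x': counts = {'z': 5, 'x': 7, 'y': 3}
i=6, x='x': counts = {'z': 5, 'x': 13, 'y': 3}
i=7, x='y': counts = {'z': 5, 'x': 13, 'y': 10}
i=8, x='x': counts = {'z': 5, 'x': 21, 'y': 10}
i=9, x='x': counts = {'z': 5, 'x': 30, 'y': 10}

{'z': 5, 'x': 30, 'y': 10}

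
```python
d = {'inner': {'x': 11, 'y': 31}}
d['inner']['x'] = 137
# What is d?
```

After line 1: d = {'inner': {'x': 11, 'y': 31}}
After line 2 (inner x overwritten): d = {'inner': {'x': 137, 'y': 31}}

{'inner': {'x': 137, 'y': 31}}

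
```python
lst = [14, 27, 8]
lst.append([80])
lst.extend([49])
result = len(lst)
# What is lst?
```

After line 1: lst = [14, 27, 8]
After line 2 (append adds [80] as single element): lst = [14, 27, 8, [80]]
After line 3 (extend unpacks [49], adds 49): lst = [14, 27, 8, [80], 49]
After line 4: result = len(lst) = 5

[14, 27, 8, [80], 49]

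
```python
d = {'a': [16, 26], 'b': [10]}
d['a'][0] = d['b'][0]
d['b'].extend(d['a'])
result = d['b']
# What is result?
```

After line 1: d = {'a': [16, 26], 'b': [10]}
After line 2 (a[0] = b[0] = 10): d = {'a': [10, 26], 'b': [10]}
After line 3 (b.extend(a) appends [10, 26]): d = {'a': [10, 26], 'b': [10, 10, 26]}
After line 4: result = d['b'] = [10, 10, 26]

[10, 10, 26]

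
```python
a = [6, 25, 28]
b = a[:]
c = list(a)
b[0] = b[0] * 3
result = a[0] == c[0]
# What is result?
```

After line 1: a = [6, 25, 28]
After line 2 (b = a[:], copy): a = [6, 25, 28], b = [6, 25, 28]
After line 3 (c = list(a) is a copy, new object): c = [6, 25, 28]
After line 4 (b[0] = 6 * 3 = 18; only b mutates (copy)): a = [6, 25, 28], b = [18, 25, 28], c = [6, 25, 28]
After line 5 (a[0] = 6, c[0] = 6; result = True)

True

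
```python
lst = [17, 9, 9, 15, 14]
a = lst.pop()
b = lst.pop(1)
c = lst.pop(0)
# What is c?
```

After line 1: lst = [17, 9, 9, 15, 14]
After line 2 (pop() -> a = 14): lst = [17, 9, 9, 15]
After line 3 (pop(1) -> b = 9): lst = [17, 9, 15]
After line 4 (pop(0) -> c = 17): lst = [9, 15]

17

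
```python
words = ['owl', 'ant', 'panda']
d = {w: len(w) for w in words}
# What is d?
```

{'owl': 3, 'ant': 3, 'panda': 5}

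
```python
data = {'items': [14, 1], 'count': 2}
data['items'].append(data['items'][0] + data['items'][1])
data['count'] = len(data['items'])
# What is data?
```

After line 1: data = {'items': [14, 1], 'count': 2}
After line 2 (append 14 + 1 = 15): data = {'items': [14, 1, 15], 'count': 2}
After line 3 (count = len(items) = 3): data = {'items': [14, 1, 15], 'count': 3}

{'items': [14, 1, 15], 'count': 3}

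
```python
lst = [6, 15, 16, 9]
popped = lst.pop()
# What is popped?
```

9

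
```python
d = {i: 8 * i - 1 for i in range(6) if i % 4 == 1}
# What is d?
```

{1: 7, 5: 39}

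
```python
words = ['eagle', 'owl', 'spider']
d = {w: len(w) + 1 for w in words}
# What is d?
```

{'eagle': 6, 'owl': 4, 'spider': 7}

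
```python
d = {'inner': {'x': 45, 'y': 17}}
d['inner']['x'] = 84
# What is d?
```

After line 1: d = {'inner': {'x': 45, 'y': 17}}
After line 2 (inner x overwritten): d = {'inner': {'x': 84, 'y': 17}}

{'inner': {'x': 84, 'y': 17}}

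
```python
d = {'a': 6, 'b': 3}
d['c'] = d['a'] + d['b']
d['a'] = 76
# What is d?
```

After line 1: d = {'a': 6, 'b': 3}
After line 2 (d['c'] = 6 + 3): d = {'a': 6, 'b': 3, 'c': 9}
After line 3: d = {'a': 76, 'b': 3, 'c': 9}

{'a': 76, 'b': 3, 'c': 9}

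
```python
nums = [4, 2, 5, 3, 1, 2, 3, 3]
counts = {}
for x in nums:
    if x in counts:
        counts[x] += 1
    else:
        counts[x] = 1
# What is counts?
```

Initial: counts = {}, nums = [4, 2, 5, 3, 1, 2, 3, 3]
See 4: counts = {4: 1}
See 2: counts = {4: 1, 2: 1}
See 5: counts = {4: 1, 2: 1, 5: 1}
See 3: counts = {4: 1, 2: 1, 5: 1, 3: 1}
See 1: counts = {4: 1, 2: 1, 5: 1, 3: 1, 1: 1}
See 2: counts = {4: 1, 2: 2, 5: 1, 3: 1, 1: 1}
See 3: counts = {4: 1, 2: 2, 5: 1, 3: 2, 1: 1}
See 3: counts = {4: 1, 2: 2, 5: 1, 3: 3, 1: 1}

{4: 1, 2: 2, 5: 1, 3: 3, 1: 1}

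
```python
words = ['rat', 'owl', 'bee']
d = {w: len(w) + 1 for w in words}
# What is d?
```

{'rat': 4, 'owl': 4, 'bee': 4}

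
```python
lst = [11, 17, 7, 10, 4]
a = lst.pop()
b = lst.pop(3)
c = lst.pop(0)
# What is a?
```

After line 1: lst = [11, 17, 7, 10, 4]
After line 2 (pop() -> a = 4): lst = [11, 17, 7, 10]
After line 3 (pop(3) -> b = 10): lst = [11, 17, 7]
After line 4 (pop(0) -> c = 11): lst = [17, 7]

4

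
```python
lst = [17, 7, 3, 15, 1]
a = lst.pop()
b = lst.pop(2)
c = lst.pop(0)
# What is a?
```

After line 1: lst = [17, 7, 3, 15, 1]
After line 2 (pop() -> a = 1): lst = [17, 7, 3, 15]
After line 3 (pop(2) -> b = 3): lst = [17, 7, 15]
After line 4 (pop(0) -> c = 17): lst = [7, 15]

1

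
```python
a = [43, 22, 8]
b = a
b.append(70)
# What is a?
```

After line 1: a = [43, 22, 8]
After line 2 (b = a is an alias, same object): a = [43, 22, 8], b = [43, 22, 8]
After line 3 (b.append mutates the shared list): a = [43, 22, 8, 70], b = [43, 22, 8, 70]

[43, 22, 8, 70]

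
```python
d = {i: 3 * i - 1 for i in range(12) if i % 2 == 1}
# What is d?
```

{1: 2, 3: 8, 5: 14, 7: 20, 9: 26, 11: 32}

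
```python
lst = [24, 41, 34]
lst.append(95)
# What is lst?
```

[24, 41, 34, 95]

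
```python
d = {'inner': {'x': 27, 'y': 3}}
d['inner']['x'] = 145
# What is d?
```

After line 1: d = {'inner': {'x': 27, 'y': 3}}
After line 2 (inner x overwritten): d = {'inner': {'x': 145, 'y': 3}}

{'inner': {'x': 145, 'y': 3}}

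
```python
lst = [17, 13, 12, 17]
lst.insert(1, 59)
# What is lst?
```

[17, 59, 13, 12, 17]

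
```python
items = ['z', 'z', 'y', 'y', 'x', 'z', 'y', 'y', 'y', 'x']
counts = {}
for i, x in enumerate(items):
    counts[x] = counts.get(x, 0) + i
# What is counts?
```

Initial: counts = {}, items = ['z', 'z', 'y', 'y', 'x', 'z', 'y', 'y', 'y', 'x']
i=0, x='z': counts = {'z': 0}
i=1, x='z': counts = {'z': 1}
i=2, x='y': counts = {'z': 1, 'y': 2}
i=3, x='y': counts = {'z': 1, 'y': 5}
i=4, x='x': counts = {'z': 1, 'y': 5, 'x': 4}
i=5, x='z': counts = {'z': 6, 'y': 5, 'x': 4}
i=6, x='y': counts = {'z': 6, 'y': 11, 'x': 4}
i=7, x='y': counts = {'z': 6, 'y': 18, 'x': 4}
i=8, x='y': counts = {'z': 6, 'y': 26, 'x': 4}
i=9, x='x': counts = {'z': 6, 'y': 26, 'x': 13}

{'z': 6, 'y': 26, 'x': 13}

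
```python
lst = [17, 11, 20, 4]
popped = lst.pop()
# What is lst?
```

[17, 11, 20]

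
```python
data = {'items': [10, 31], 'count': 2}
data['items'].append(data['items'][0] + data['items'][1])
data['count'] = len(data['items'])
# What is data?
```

After line 1: data = {'items': [10, 31], 'count': 2}
After line 2 (append 10 + 31 = 41): data = {'items': [10, 31, 41], 'count': 2}
After line 3 (count = len(items) = 3): data = {'items': [10, 31, 41], 'count': 3}

{'items': [10, 31, 41], 'count': 3}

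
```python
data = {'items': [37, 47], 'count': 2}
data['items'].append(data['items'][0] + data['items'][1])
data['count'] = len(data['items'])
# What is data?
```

After line 1: data = {'items': [37, 47], 'count': 2}
After line 2 (append 37 + 47 = 84): data = {'items': [37, 47, 84], 'count': 2}
After line 3 (count = len(items) = 3): data = {'items': [37, 47, 84], 'count': 3}

{'items': [37, 47, 84], 'count': 3}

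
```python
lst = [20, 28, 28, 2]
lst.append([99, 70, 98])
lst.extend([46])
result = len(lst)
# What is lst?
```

After line 1: lst = [20, 28, 28, 2]
After line 2 (append adds [99, 70, 98] as single element): lst = [20, 28, 28, 2, [99, 70, 98]]
After line 3 (extend unpacks [46], adds 46): lst = [20, 28, 28, 2, [99, 70, 98], 46]
After line 4: result = len(lst) = 6

[20, 28, 28, 2, [99, 70, 98], 46]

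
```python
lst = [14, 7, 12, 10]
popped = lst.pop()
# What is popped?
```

10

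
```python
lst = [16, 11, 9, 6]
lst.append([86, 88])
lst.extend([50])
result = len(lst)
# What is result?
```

After line 1: lst = [16, 11, 9, 6]
After line 2 (append adds [86, 88] as single element): lst = [16, 11, 9, 6, [86, 88]]
After line 3 (extend unpacks [50], adds 50): lst = [16, 11, 9, 6, [86, 88], 50]
After line 4: result = len(lst) = 6

6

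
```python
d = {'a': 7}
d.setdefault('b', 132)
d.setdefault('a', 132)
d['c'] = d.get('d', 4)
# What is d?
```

After line 1: d = {'a': 7}
After line 2 (setdefault adds 'b'=132): d = {'a': 7, 'b': 132}
After line 3 (setdefault 'a' no-op, already exists): d = {'a': 7, 'b': 132}
After line 4 (get('d', 4) returns default since 'd' not in d): d = {'a': 7, 'b': 132, 'c': 4}

{'a': 7, 'b': 132, 'c': 4}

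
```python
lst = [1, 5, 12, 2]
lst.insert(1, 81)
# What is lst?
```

[1, 81, 5, 12, 2]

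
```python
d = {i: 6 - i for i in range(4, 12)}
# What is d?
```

{4: 2, 5: 1, 6: 0, 7: -1, 8: -2, 9: -3, 10: -4, 11: -5}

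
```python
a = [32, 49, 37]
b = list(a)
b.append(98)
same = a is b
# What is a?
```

After line 1: a = [32, 49, 37]
After line 2 (b = list(a) is a shallow copy, new object): a = [32, 49, 37], b = [32, 49, 37]
After line 3 (append only mutates b): a = [32, 49, 37], b = [32, 49, 37, 98]
After line 4 (same = a is b; different objects -> False): same = False

[32, 49, 37]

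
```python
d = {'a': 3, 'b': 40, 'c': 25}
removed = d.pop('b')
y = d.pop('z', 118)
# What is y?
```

After line 1: d = {'a': 3, 'b': 40, 'c': 25}
After line 2 (pop 'b' returns 40): d = {'a': 3, 'c': 25}, removed = 40
After line 3 (pop 'z' missing, returns default 118): d = {'a': 3, 'c': 25}, y = 118

118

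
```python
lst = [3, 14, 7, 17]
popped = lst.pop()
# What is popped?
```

17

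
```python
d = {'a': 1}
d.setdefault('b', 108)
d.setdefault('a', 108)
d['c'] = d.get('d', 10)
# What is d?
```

After line 1: d = {'a': 1}
After line 2 (setdefault adds 'b'=108): d = {'a': 1, 'b': 108}
After line 3 (setdefault 'a' no-op, already exists): d = {'a': 1, 'b': 108}
After line 4 (get('d', 10) returns default since 'd' not in d): d = {'a': 1, 'b': 108, 'c': 10}

{'a': 1, 'b': 108, 'c': 10}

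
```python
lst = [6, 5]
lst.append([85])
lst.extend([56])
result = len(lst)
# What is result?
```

After line 1: lst = [6, 5]
After line 2 (append adds [85] as single element): lst = [6, 5, [85]]
After line 3 (extend unpacks [56], adds 56): lst = [6, 5, [85], 56]
After line 4: result = len(lst) = 4

4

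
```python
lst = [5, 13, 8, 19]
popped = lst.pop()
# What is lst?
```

[5, 13, 8]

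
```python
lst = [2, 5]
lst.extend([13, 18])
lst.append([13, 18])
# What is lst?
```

After line 1: lst = [2, 5]
After line 2 (extend unpacks [13, 18]): lst = [2, 5, 13, 18]
After line 3 (append adds [13, 18] as single element): lst = [2, 5, 13, 18, [13, 18]]

[2, 5, 13, 18, [13, 18]]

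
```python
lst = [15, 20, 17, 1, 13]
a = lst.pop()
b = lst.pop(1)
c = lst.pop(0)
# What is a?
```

After line 1: lst = [15, 20, 17, 1, 13]
After line 2 (pop() -> a = 13): lst = [15, 20, 17, 1]
After line 3 (pop(1) -> b = 20): lst = [15, 17, 1]
After line 4 (pop(0) -> c = 15): lst = [17, 1]

13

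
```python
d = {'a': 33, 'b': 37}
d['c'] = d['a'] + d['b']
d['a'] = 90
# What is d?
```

After line 1: d = {'a': 33, 'b': 37}
After line 2 (d['c'] = 33 + 37): d = {'a': 33, 'b': 37, 'c': 70}
After line 3: d = {'a': 90, 'b': 37, 'c': 70}

{'a': 90, 'b': 37, 'c': 70}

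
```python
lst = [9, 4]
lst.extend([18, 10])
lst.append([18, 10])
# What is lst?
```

After line 1: lst = [9, 4]
After line 2 (extend unpacks [18, 10]): lst = [9, 4, 18, 10]
After line 3 (append adds [18, 10] as single element): lst = [9, 4, 18, 10, [18, 10]]

[9, 4, 18, 10, [18, 10]]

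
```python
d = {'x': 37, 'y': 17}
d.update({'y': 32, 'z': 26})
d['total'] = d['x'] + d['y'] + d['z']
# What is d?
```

After line 1: d = {'x': 37, 'y': 17}
After line 2 (y overwritten, z added): d = {'x': 37, 'y': 32, 'z': 26}
After line 3 (total = 37 + 32 + 26 = 95): d = {'x': 37, 'y': 32, 'z': 26, 'total': 95}

{'x': 37, 'y': 32, 'z': 26, 'total': 95}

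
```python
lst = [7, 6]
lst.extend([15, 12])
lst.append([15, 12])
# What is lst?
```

After line 1: lst = [7, 6]
After line 2 (extend unpacks [15, 12]): lst = [7, 6, 15, 12]
After line 3 (append adds [15, 12] as single element): lst = [7, 6, 15, 12, [15, 12]]

[7, 6, 15, 12, [15, 12]]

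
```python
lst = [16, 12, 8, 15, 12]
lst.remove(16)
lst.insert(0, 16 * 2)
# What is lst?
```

After line 1: lst = [16, 12, 8, 15, 12]
After line 2 (remove first 16): lst = [12, 8, 15, 12]
After line 3 (insert 32 at index 0): lst = [32, 12, 8, 15, 12]

[32, 12, 8, 15, 12]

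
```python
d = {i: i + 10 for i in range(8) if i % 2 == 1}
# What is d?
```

{1: 11, 3: 13, 5: 15, 7: 17}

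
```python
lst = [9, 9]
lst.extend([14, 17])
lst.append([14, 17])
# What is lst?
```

After line 1: lst = [9, 9]
After line 2 (extend unpacks [14, 17]): lst = [9, 9, 14, 17]
After line 3 (append adds [14, 17] as single element): lst = [9, 9, 14, 17, [14, 17]]

[9, 9, 14, 17, [14, 17]]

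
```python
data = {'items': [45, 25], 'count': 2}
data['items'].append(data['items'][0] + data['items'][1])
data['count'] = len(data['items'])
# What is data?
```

After line 1: data = {'items': [45, 25], 'count': 2}
After line 2 (append 45 + 25 = 70): data = {'items': [45, 25, 70], 'count': 2}
After line 3 (count = len(items) = 3): data = {'items': [45, 25, 70], 'count': 3}

{'items': [45, 25, 70], 'count': 3}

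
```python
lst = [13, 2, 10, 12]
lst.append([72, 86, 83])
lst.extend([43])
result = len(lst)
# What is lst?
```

After line 1: lst = [13, 2, 10, 12]
After line 2 (append adds [72, 86, 83] as single element): lst = [13, 2, 10, 12, [72, 86, 83]]
After line 3 (extend unpacks [43], adds 43): lst = [13, 2, 10, 12, [72, 86, 83], 43]
After line 4: result = len(lst) = 6

[13, 2, 10, 12, [72, 86, 83], 43]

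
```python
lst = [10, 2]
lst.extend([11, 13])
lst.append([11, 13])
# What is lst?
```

After line 1: lst = [10, 2]
After line 2 (extend unpacks [11, 13]): lst = [10, 2, 11, 13]
After line 3 (append adds [11, 13] as single element): lst = [10, 2, 11, 13, [11, 13]]

[10, 2, 11, 13, [11, 13]]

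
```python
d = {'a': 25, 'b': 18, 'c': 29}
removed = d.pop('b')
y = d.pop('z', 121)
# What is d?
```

After line 1: d = {'a': 25, 'b': 18, 'c': 29}
After line 2 (pop 'b' returns 18): d = {'a': 25, 'c': 29}, removed = 18
After line 3 (pop 'z' missing, returns default 121): d = {'a': 25, 'c': 29}, y = 121

{'a': 25, 'c': 29}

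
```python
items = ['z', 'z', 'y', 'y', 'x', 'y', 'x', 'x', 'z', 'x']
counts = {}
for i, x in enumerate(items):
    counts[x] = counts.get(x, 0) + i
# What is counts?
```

Initial: counts = {}, items = ['z', 'z', 'y', 'y', 'x', 'y', 'x', 'x', 'z', 'x']
i=0, x='z': counts = {'z': 0}
i=1, x='z': counts = {'z': 1}
i=2, x='y': counts = {'z': 1, 'y': 2}
i=3, x='y': counts = {'z': 1, 'y': 5}
i=4, x='x': counts = {'z': 1, 'y': 5, 'x': 4}
i=5, x='y': counts = {'z': 1, 'y': 10, 'x': 4}
i=6, x='x': counts = {'z': 1, 'y': 10, 'x': 10}
i=7, x='x': counts = {'z': 1, 'y': 10, 'x': 17}
i=8, x='z': counts = {'z': 9, 'y': 10, 'x': 17}
i=9, x='x': counts = {'z': 9, 'y': 10, 'x': 26}

{'z': 9, 'y': 10, 'x': 26}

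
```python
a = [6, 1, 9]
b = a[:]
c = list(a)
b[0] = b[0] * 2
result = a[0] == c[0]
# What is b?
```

After line 1: a = [6, 1, 9]
After line 2 (b = a[:], copy): a = [6, 1, 9], b = [6, 1, 9]
After line 3 (c = list(a) is a copy, new object): c = [6, 1, 9]
After line 4 (b[0] = 6 * 2 = 12; only b mutates (copy)): a = [6, 1, 9], b = [12, 1, 9], c = [6, 1, 9]
After line 5 (a[0] = 6, c[0] = 6; result = True)

[12, 1, 9]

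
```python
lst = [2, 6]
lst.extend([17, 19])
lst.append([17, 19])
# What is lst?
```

After line 1: lst = [2, 6]
After line 2 (extend unpacks [17, 19]): lst = [2, 6, 17, 19]
After line 3 (append adds [17, 19] as single element): lst = [2, 6, 17, 19, [17, 19]]

[2, 6, 17, 19, [17, 19]]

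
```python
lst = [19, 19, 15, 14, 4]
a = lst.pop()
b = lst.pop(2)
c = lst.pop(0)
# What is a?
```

After line 1: lst = [19, 19, 15, 14, 4]
After line 2 (pop() -> a = 4): lst = [19, 19, 15, 14]
After line 3 (pop(2) -> b = 15): lst = [19, 19, 14]
After line 4 (pop(0) -> c = 19): lst = [19, 14]

4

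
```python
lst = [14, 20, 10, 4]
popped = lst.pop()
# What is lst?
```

[14, 20, 10]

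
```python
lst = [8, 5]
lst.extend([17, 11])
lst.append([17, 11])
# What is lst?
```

After line 1: lst = [8, 5]
After line 2 (extend unpacks [17, 11]): lst = [8, 5, 17, 11]
After line 3 (append adds [17, 11] as single element): lst = [8, 5, 17, 11, [17, 11]]

[8, 5, 17, 11, [17, 11]]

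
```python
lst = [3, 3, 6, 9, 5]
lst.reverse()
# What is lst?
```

[5, 9, 6, 3, 3]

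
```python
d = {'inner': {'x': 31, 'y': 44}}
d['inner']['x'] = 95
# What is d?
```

After line 1: d = {'inner': {'x': 31, 'y': 44}}
After line 2 (inner x overwritten): d = {'inner': {'x': 95, 'y': 44}}

{'inner': {'x': 95, 'y': 44}}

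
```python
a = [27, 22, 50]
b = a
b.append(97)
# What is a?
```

After line 1: a = [27, 22, 50]
After line 2 (b = a is an alias, same object): a = [27, 22, 50], b = [27, 22, 50]
After line 3 (b.append mutates the shared list): a = [27, 22, 50, 97], b = [27, 22, 50, 97]

[27, 22, 50, 97]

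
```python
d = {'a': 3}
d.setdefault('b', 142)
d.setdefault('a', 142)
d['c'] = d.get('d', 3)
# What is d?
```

After line 1: d = {'a': 3}
After line 2 (setdefault adds 'b'=142): d = {'a': 3, 'b': 142}
After line 3 (setdefault 'a' no-op, already exists): d = {'a': 3, 'b': 142}
After line 4 (get('d', 3) returns default since 'd' not in d): d = {'a': 3, 'b': 142, 'c': 3}

{'a': 3, 'b': 142, 'c': 3}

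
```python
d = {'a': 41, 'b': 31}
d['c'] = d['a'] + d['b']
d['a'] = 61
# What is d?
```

After line 1: d = {'a': 41, 'b': 31}
After line 2 (d['c'] = 41 + 31): d = {'a': 41, 'b': 31, 'c': 72}
After line 3: d = {'a': 61, 'b': 31, 'c': 72}

{'a': 61, 'b': 31, 'c': 72}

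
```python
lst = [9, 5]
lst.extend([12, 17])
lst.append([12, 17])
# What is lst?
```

After line 1: lst = [9, 5]
After line 2 (extend unpacks [12, 17]): lst = [9, 5, 12, 17]
After line 3 (append adds [12, 17] as single element): lst = [9, 5, 12, 17, [12, 17]]

[9, 5, 12, 17, [12, 17]]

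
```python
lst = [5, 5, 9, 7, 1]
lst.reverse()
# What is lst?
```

[1, 7, 9, 5, 5]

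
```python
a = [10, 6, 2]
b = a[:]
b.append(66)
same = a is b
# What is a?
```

After line 1: a = [10, 6, 2]
After line 2 (b = a[:] is a shallow copy, new object): a = [10, 6, 2], b = [10, 6, 2]
After line 3 (append only mutates b): a = [10, 6, 2], b = [10, 6, 2, 66]
After line 4 (same = a is b; different objects -> False): same = False

[10, 6, 2]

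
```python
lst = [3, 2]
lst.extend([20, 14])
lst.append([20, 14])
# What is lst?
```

After line 1: lst = [3, 2]
After line 2 (extend unpacks [20, 14]): lst = [3, 2, 20, 14]
After line 3 (append adds [20, 14] as single element): lst = [3, 2, 20, 14, [20, 14]]

[3, 2, 20, 14, [20, 14]]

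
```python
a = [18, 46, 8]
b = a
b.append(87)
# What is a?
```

After line 1: a = [18, 46, 8]
After line 2 (b = a is an alias, same object): a = [18, 46, 8], b = [18, 46, 8]
After line 3 (b.append mutates the shared list): a = [18, 46, 8, 87], b = [18, 46, 8, 87]

[18, 46, 8, 87]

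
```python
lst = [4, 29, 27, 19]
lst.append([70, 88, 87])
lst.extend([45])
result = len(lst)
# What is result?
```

After line 1: lst = [4, 29, 27, 19]
After line 2 (append adds [70, 88, 87] as single element): lst = [4, 29, 27, 19, [70, 88, 87]]
After line 3 (extend unpacks [45], adds 45): lst = [4, 29, 27, 19, [70, 88, 87], 45]
After line 4: result = len(lst) = 6

6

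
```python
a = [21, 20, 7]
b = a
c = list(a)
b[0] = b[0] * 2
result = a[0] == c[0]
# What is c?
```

After line 1: a = [21, 20, 7]
After line 2 (b = a, alias): a = [21, 20, 7], b = [21, 20, 7]
After line 3 (c = list(a) is a copy, new object): c = [21, 20, 7]
After line 4 (b[0] = 21 * 2 = 42; mutates shared a/b): a = b = [42, 20, 7], c = [21, 20, 7]
After line 5 (a[0] = 42, c[0] = 21; result = False)

[21, 20, 7]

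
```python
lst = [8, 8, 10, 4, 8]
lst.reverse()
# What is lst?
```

[8, 4, 10, 8, 8]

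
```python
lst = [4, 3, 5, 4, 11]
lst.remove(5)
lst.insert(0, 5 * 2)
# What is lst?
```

After line 1: lst = [4, 3, 5, 4, 11]
After line 2 (remove first 5): lst = [4, 3, 4, 11]
After line 3 (insert 10 at index 0): lst = [10, 4, 3, 4, 11]

[10, 4, 3, 4, 11]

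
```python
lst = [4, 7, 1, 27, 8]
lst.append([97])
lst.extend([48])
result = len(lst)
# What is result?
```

After line 1: lst = [4, 7, 1, 27, 8]
After line 2 (append adds [97] as single element): lst = [4, 7, 1, 27, 8, [97]]
After line 3 (extend unpacks [48], adds 48): lst = [4, 7, 1, 27, 8, [97], 48]
After line 4: result = len(lst) = 7

7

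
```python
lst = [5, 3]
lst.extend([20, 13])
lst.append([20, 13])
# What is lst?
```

After line 1: lst = [5, 3]
After line 2 (extend unpacks [20, 13]): lst = [5, 3, 20, 13]
After line 3 (append adds [20, 13] as single element): lst = [5, 3, 20, 13, [20, 13]]

[5, 3, 20, 13, [20, 13]]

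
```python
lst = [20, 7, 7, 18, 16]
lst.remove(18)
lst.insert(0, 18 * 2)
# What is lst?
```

After line 1: lst = [20, 7, 7, 18, 16]
After line 2 (remove first 18): lst = [20, 7, 7, 16]
After line 3 (insert 36 at index 0): lst = [36, 20, 7, 7, 16]

[36, 20, 7, 7, 16]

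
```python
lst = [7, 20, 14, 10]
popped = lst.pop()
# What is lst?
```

[7, 20, 14]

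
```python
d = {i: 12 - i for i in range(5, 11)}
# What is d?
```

{5: 7, 6: 6, 7: 5, 8: 4, 9: 3, 10: 2}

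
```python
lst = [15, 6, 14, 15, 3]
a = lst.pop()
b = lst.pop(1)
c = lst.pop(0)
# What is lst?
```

After line 1: lst = [15, 6, 14, 15, 3]
After line 2 (pop() -> a = 3): lst = [15, 6, 14, 15]
After line 3 (pop(1) -> b = 6): lst = [15, 14, 15]
After line 4 (pop(0) -> c = 15): lst = [14, 15]

[14, 15]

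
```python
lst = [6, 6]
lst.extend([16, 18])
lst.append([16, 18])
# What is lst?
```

After line 1: lst = [6, 6]
After line 2 (extend unpacks [16, 18]): lst = [6, 6, 16, 18]
After line 3 (append adds [16, 18] as single element): lst = [6, 6, 16, 18, [16, 18]]

[6, 6, 16, 18, [16, 18]]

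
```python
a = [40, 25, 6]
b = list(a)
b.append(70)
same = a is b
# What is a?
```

After line 1: a = [40, 25, 6]
After line 2 (b = list(a) is a shallow copy, new object): a = [40, 25, 6], b = [40, 25, 6]
After line 3 (append only mutates b): a = [40, 25, 6], b = [40, 25, 6, 70]
After line 4 (same = a is b; different objects -> False): same = False

[40, 25, 6]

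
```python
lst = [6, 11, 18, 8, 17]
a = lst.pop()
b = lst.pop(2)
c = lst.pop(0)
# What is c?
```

After line 1: lst = [6, 11, 18, 8, 17]
After line 2 (pop() -> a = 17): lst = [6, 11, 18, 8]
After line 3 (pop(2) -> b = 18): lst = [6, 11, 8]
After line 4 (pop(0) -> c = 6): lst = [11, 8]

6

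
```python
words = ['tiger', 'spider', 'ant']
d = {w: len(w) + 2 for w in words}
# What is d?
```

{'tiger': 7, 'spider': 8, 'ant': 5}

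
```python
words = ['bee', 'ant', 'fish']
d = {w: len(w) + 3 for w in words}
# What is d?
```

{'bee': 6, 'ant': 6, 'fish': 7}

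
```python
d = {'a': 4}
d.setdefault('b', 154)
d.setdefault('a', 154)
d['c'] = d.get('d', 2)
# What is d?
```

After line 1: d = {'a': 4}
After line 2 (setdefault adds 'b'=154): d = {'a': 4, 'b': 154}
After line 3 (setdefault 'a' no-op, already exists): d = {'a': 4, 'b': 154}
After line 4 (get('d', 2) returns default since 'd' not in d): d = {'a': 4, 'b': 154, 'c': 2}

{'a': 4, 'b': 154, 'c': 2}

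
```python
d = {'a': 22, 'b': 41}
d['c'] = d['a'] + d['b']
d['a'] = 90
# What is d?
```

After line 1: d = {'a': 22, 'b': 41}
After line 2 (d['c'] = 22 + 41): d = {'a': 22, 'b': 41, 'c': 63}
After line 3: d = {'a': 90, 'b': 41, 'c': 63}

{'a': 90, 'b': 41, 'c': 63}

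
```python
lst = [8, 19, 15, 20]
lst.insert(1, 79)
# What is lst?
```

[8, 79, 19, 15, 20]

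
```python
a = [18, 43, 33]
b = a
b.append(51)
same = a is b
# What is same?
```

After line 1: a = [18, 43, 33]
After line 2 (b = a is an alias, same object): a = [18, 43, 33], b = [18, 43, 33]
After line 3 (b.append mutates the shared list): a = [18, 43, 33, 51], b = [18, 43, 33, 51]
After line 4 (same = a is b; same object -> True): same = True

True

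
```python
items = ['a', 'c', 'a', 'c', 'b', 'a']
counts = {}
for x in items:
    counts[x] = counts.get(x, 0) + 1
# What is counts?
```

Initial: counts = {}, items = ['a', 'c', 'a', 'c', 'b', 'a']
See 'a': counts = {'a': 1}
See 'c': counts = {'a': 1, 'c': 1}
See 'a': counts = {'a': 2, 'c': 1}
See 'c': counts = {'a': 2, 'c': 2}
See 'b': counts = {'a': 2, 'c': 2, 'b': 1}
See 'a': counts = {'a': 3, 'c': 2, 'b': 1}

{'a': 3, 'c': 2, 'b': 1}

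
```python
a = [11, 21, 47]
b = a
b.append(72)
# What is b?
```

After line 1: a = [11, 21, 47]
After line 2 (b = a is an alias, same object): a = [11, 21, 47], b = [11, 21, 47]
After line 3 (b.append mutates the shared list): a = [11, 21, 47, 72], b = [11, 21, 47, 72]

[11, 21, 47, 72]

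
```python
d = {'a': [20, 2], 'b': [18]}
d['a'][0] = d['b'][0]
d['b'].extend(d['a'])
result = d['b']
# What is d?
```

After line 1: d = {'a': [20, 2], 'b': [18]}
After line 2 (a[0] = b[0] = 18): d = {'a': [18, 2], 'b': [18]}
After line 3 (b.extend(a) appends [18, 2]): d = {'a': [18, 2], 'b': [18, 18, 2]}
After line 4: result = d['b'] = [18, 18, 2]

{'a': [18, 2], 'b': [18, 18, 2]}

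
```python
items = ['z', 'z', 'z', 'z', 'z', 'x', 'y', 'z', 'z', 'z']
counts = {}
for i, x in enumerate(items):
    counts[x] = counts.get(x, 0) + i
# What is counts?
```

Initial: counts = {}, items = ['z', 'z', 'z', 'z', 'z', 'x', 'y', 'z', 'z', 'z']
i=0, x='z': counts = {'z': 0}
i=1, x='z': counts = {'z': 1}
i=2, x='z': counts = {'z': 3}
i=3, x='z': counts = {'z': 6}
i=4, x='z': counts = {'z': 10}
i=5, x='x': counts = {'z': 10, 'x': 5}
i=6, x='y': counts = {'z': 10, 'x': 5, 'y': 6}
i=7, x='z': counts = {'z': 17, 'x': 5, 'y': 6}
i=8, x='z': counts = {'z': 25, 'x': 5, 'y': 6}
i=9, x='z': counts = {'z': 34, 'x': 5, 'y': 6}

{'z': 34, 'x': 5, 'y': 6}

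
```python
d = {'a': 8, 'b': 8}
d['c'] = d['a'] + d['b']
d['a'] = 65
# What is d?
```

After line 1: d = {'a': 8, 'b': 8}
After line 2 (d['c'] = 8 + 8): d = {'a': 8, 'b': 8, 'c': 16}
After line 3: d = {'a': 65, 'b': 8, 'c': 16}

{'a': 65, 'b': 8, 'c': 16}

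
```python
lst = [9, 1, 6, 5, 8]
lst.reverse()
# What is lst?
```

[8, 5, 6, 1, 9]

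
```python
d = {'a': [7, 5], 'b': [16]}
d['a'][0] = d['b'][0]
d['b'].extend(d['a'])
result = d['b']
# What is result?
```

After line 1: d = {'a': [7, 5], 'b': [16]}
After line 2 (a[0] = b[0] = 16): d = {'a': [16, 5], 'b': [16]}
After line 3 (b.extend(a) appends [16, 5]): d = {'a': [16, 5], 'b': [16, 16, 5]}
After line 4: result = d['b'] = [16, 16, 5]

[16, 16, 5]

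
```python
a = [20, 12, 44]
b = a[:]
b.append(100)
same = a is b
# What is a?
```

After line 1: a = [20, 12, 44]
After line 2 (b = a[:] is a shallow copy, new object): a = [20, 12, 44], b = [20, 12, 44]
After line 3 (append only mutates b): a = [20, 12, 44], b = [20, 12, 44, 100]
After line 4 (same = a is b; different objects -> False): same = False

[20, 12, 44]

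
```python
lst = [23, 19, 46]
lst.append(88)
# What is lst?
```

[23, 19, 46, 88]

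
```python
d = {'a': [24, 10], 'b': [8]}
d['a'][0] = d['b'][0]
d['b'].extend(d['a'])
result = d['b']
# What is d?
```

After line 1: d = {'a': [24, 10], 'b': [8]}
After line 2 (a[0] = b[0] = 8): d = {'a': [8, 10], 'b': [8]}
After line 3 (b.extend(a) appends [8, 10]): d = {'a': [8, 10], 'b': [8, 8, 10]}
After line 4: result = d['b'] = [8, 8, 10]

{'a': [8, 10], 'b': [8, 8, 10]}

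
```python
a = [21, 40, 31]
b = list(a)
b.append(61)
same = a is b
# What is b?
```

After line 1: a = [21, 40, 31]
After line 2 (b = list(a) is a shallow copy, new object): a = [21, 40, 31], b = [21, 40, 31]
After line 3 (append only mutates b): a = [21, 40, 31], b = [21, 40, 31, 61]
After line 4 (same = a is b; different objects -> False): same = False

[21, 40, 31, 61]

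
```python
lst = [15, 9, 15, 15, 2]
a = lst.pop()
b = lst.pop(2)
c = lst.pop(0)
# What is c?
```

After line 1: lst = [15, 9, 15, 15, 2]
After line 2 (pop() -> a = 2): lst = [15, 9, 15, 15]
After line 3 (pop(2) -> b = 15): lst = [15, 9, 15]
After line 4 (pop(0) -> c = 15): lst = [9, 15]

15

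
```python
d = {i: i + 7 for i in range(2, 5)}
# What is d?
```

{2: 9, 3: 10, 4: 11}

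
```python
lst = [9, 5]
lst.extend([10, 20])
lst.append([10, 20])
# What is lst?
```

After line 1: lst = [9, 5]
After line 2 (extend unpacks [10, 20]): lst = [9, 5, 10, 20]
After line 3 (append adds [10, 20] as single element): lst = [9, 5, 10, 20, [10, 20]]

[9, 5, 10, 20, [10, 20]]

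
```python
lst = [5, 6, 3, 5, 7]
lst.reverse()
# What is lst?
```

[7, 5, 3, 6, 5]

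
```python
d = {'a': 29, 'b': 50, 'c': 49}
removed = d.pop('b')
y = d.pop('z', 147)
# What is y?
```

After line 1: d = {'a': 29, 'b': 50, 'c': 49}
After line 2 (pop 'b' returns 50): d = {'a': 29, 'c': 49}, removed = 50
After line 3 (pop 'z' missing, returns default 147): d = {'a': 29, 'c': 49}, y = 147

147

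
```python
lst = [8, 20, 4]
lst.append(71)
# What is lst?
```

[8, 20, 4, 71]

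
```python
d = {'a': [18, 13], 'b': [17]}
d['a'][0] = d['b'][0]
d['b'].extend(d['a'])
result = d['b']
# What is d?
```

After line 1: d = {'a': [18, 13], 'b': [17]}
After line 2 (a[0] = b[0] = 17): d = {'a': [17, 13], 'b': [17]}
After line 3 (b.extend(a) appends [17, 13]): d = {'a': [17, 13], 'b': [17, 17, 13]}
After line 4: result = d['b'] = [17, 17, 13]

{'a': [17, 13], 'b': [17, 17, 13]}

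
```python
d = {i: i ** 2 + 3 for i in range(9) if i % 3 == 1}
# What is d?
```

{1: 4, 4: 19, 7: 52}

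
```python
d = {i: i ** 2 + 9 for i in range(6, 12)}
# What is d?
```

{6: 45, 7: 58, 8: 73, 9: 90, 10: 109, 11: 130}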